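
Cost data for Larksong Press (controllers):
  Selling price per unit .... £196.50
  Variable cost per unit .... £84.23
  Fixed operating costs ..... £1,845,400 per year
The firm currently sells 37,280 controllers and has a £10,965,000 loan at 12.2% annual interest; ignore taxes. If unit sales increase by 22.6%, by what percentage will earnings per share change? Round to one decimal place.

At 37,280 units, contribution = 37,280 × £112.27 = £4,185,425.60.
Subtracting fixed costs: EBIT = £4,185,425.60 − £1,845,400 = £2,340,025.60.
After interest of £1,337,730.00, pre-tax earnings = £1,002,295.60.
Degree of combined leverage = contribution ÷ (EBIT − I) = £4,185,425.60 ÷ £1,002,295.60 = 4.1758.
EPS therefore changes by 4.1758 × (+22.6%) = +94.4%.

+94.4%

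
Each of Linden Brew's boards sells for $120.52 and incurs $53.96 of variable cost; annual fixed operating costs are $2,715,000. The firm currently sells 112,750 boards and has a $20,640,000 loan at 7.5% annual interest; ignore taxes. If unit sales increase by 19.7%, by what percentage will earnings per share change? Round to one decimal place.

Contribution at this volume is 112,750 × $66.56 = $7,504,640.00.
Operating income = contribution − fixed costs = $7,504,640.00 − $2,715,000 = $4,789,640.00.
After interest of $1,548,000.00, pre-tax earnings = $3,241,640.00.
Degree of combined leverage = contribution ÷ (EBIT − I) = $7,504,640.00 ÷ $3,241,640.00 = 2.3151.
%ΔEPS = DCL × %ΔSales = 2.3151 × +19.7% = +45.6%.

+45.6%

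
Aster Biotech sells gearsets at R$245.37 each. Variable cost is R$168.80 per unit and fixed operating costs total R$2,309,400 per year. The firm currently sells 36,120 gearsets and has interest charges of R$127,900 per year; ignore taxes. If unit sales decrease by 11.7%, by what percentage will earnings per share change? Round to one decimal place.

-98.5%

At 36,120 units, contribution = 36,120 × R$76.57 = R$2,765,708.40.
EBIT = R$2,765,708.40 − R$2,309,400 = R$456,308.40.
After interest of R$127,900.00, pre-tax earnings = R$328,408.40.
Degree of combined leverage = contribution ÷ (EBIT − I) = R$2,765,708.40 ÷ R$328,408.40 = 8.4216.
EPS therefore changes by 8.4216 × (-11.7%) = -98.5%.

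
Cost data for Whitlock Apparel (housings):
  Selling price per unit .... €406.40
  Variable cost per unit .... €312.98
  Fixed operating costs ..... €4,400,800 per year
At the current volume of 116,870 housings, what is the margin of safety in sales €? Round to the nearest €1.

Each unit contributes €406.40 − €312.98 = €93.42. Break-even units = €4,400,800 ÷ €93.42 = 47,107.69; break-even revenue = 47,107.69 × €406.40 = €19,144,563.48.
Current sales = 116,870 × €406.40 = €47,495,968.00.
Margin of safety = €47,495,968.00 − €19,144,563.48 = €28,351,405.

€28,351,405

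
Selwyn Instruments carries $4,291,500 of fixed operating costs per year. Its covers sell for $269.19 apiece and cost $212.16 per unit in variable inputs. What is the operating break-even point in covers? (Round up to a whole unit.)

Contribution margin per unit = $269.19 − $212.16 = $57.03.
Units to break even: $4,291,500 ÷ $57.03 = 75,249.87, rounded up to 75,250.

75,250 covers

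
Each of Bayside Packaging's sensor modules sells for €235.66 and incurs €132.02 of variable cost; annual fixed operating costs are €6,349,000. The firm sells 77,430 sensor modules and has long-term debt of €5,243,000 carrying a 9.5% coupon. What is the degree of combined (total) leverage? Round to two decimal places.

Contribution at this volume is 77,430 × €103.64 = €8,024,845.20.
Operating income = contribution − fixed costs = €8,024,845.20 − €6,349,000 = €1,675,845.20. Interest = €498,085.00, so EBIT − I = €1,177,760.20.
Degree of total leverage = total CM / (EBIT − interest) = €8,024,845.20 / €1,177,760.20 = 6.8136.

6.81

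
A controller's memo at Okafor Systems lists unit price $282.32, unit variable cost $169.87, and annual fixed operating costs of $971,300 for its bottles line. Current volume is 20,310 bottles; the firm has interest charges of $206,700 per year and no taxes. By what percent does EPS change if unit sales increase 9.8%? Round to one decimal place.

+20.2%

Contribution at this volume is 20,310 × $112.45 = $2,283,859.50.
Operating income = contribution − fixed costs = $2,283,859.50 − $971,300 = $1,312,559.50.
Interest = $206,700.00, so EBIT − I = $1,105,859.50.
Degree of combined leverage = contribution ÷ (EBIT − I) = $2,283,859.50 ÷ $1,105,859.50 = 2.0652.
EPS therefore changes by 2.0652 × (+9.8%) = +20.2%.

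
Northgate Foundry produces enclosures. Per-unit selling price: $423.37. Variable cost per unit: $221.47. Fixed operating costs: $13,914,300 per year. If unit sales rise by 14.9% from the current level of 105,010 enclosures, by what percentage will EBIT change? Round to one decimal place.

Total contribution margin = 105,010 × $201.90 = $21,201,519.00.
EBIT = $21,201,519.00 − $13,914,300 = $7,287,219.00.
So DOL = total CM / EBIT = $21,201,519.00 / $7,287,219.00 = 2.9094.
So EBIT moves 2.9094 × (+14.9%) = +43.4%.

+43.4%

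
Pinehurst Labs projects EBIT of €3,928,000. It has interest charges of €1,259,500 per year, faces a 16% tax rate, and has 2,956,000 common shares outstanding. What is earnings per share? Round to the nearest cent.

Pre-tax income = €3,928,000 − €1,259,500.00 = €2,668,500.00.
After tax at 16%: net income = €2,668,500.00 × 0.84 = €2,241,540.00.
Per share: €2,241,540.00 / 2,956,000 shares = €0.76.

€0.76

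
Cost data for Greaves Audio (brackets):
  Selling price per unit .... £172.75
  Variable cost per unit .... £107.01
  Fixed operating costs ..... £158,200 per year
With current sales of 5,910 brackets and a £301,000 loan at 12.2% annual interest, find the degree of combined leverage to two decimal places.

Contribution at this volume is 5,910 × £65.74 = £388,523.40.
EBIT = £388,523.40 − £158,200 = £230,323.40. Interest = £36,722.00.
DOL = £388,523.40 ÷ £230,323.40 = 1.6869; DFL = £230,323.40 ÷ £193,601.40 = 1.1897.
Combined leverage = 1.6869 × 1.1897 = 2.0069.

2.01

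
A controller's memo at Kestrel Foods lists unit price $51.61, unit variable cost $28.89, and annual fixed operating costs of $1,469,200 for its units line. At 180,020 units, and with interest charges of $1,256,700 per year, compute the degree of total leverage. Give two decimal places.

Contribution at this volume is 180,020 × $22.72 = $4,090,054.40.
EBIT = $4,090,054.40 − $1,469,200 = $2,620,854.40. Interest = $1,256,700.00, so EBIT − I = $1,364,154.40.
DCL = contribution ÷ (EBIT − I) = $4,090,054.40 ÷ $1,364,154.40 = 2.9982.

3.00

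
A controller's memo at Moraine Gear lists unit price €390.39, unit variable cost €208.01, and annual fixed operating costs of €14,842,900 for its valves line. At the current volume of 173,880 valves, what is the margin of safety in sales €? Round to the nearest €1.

€36,109,329

Contribution margin per unit = €390.39 − €208.01 = €182.38. Break-even units = €14,842,900 ÷ €182.38 = 81,384.47; break-even revenue = 81,384.47 × €390.39 = €31,771,684.02.
Actual sales revenue = 173,880 × €390.39 = €67,881,013.20.
Margin of safety = €67,881,013.20 − €31,771,684.02 = €36,109,329.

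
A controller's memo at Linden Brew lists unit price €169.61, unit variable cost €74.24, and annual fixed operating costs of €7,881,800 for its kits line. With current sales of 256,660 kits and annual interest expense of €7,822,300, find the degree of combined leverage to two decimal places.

At 256,660 units, contribution = 256,660 × €95.37 = €24,477,664.20.
Operating income = contribution − fixed costs = €24,477,664.20 − €7,881,800 = €16,595,864.20. Interest = €7,822,300.00.
DOL = €24,477,664.20 ÷ €16,595,864.20 = 1.4749; DFL = €16,595,864.20 ÷ €8,773,564.20 = 1.8916.
DCL = DOL × DFL = 1.4749 × 1.8916 = 2.7899.

2.79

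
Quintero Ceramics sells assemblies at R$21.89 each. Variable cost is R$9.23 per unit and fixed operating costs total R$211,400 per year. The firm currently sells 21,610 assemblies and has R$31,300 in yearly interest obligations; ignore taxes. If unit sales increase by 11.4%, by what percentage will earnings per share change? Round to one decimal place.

+101.0%

Contribution at this volume is 21,610 × R$12.66 = R$273,582.60.
EBIT = R$273,582.60 − R$211,400 = R$62,182.60.
Interest = R$31,300.00, so EBIT − I = R$30,882.60.
Degree of combined leverage = contribution ÷ (EBIT − I) = R$273,582.60 ÷ R$30,882.60 = 8.8588.
%ΔEPS = DCL × %ΔSales = 8.8588 × +11.4% = +101.0%.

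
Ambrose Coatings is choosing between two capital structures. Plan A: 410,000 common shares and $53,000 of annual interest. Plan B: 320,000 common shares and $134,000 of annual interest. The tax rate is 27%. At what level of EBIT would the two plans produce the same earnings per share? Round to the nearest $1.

$422,000

Set EPS_A = EPS_B: (EBIT − $53,000)(1 − 0.27) ÷ 410,000 = (EBIT − $134,000)(1 − 0.27) ÷ 320,000.
Cancelling (1 − t) and cross-multiplying: 320,000·(EBIT − 53,000) = 410,000·(EBIT − 134,000).
EBIT × (410,000 − 320,000) = 134,000 × 410,000 − 53,000 × 320,000 = 37,980,000,000, so EBIT = 37,980,000,000 ÷ 90,000 = 422,000.00.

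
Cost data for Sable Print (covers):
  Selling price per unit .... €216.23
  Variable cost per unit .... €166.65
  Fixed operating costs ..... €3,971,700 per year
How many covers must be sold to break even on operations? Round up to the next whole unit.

Unit CM = price − variable cost = €216.23 − €166.65 = €49.58.
Break-even volume = fixed costs ÷ CM per unit = €3,971,700 ÷ €49.58 = 80,106.90, so 80,107 covers.

80,107 covers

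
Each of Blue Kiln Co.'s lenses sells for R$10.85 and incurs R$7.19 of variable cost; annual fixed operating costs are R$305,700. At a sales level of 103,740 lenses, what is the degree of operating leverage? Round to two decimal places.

Total contribution margin = 103,740 × R$3.66 = R$379,688.40.
Subtracting fixed costs: EBIT = R$379,688.40 − R$305,700 = R$73,988.40.
Degree of operating leverage = R$379,688.40 / R$73,988.40 = 5.1317.

5.13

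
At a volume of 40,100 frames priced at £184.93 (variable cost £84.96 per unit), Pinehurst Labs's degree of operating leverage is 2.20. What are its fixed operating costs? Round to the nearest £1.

£2,186,617

At 40,100 units, contribution = 40,100 × £99.97 = £4,008,797.00.
Since DOL = CM ÷ EBIT, EBIT = £4,008,797.00 ÷ 2.20 = £1,822,180.45.
Fixed costs = CM − EBIT = £4,008,797.00 − £1,822,180.45 = £2,186,617.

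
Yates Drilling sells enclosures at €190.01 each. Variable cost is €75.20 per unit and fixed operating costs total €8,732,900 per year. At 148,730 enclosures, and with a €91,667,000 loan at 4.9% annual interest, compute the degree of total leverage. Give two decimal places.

Total contribution margin = 148,730 × €114.81 = €17,075,691.30.
EBIT = €17,075,691.30 − €8,732,900 = €8,342,791.30. Interest = €4,491,683.00.
DOL = €17,075,691.30 ÷ €8,342,791.30 = 2.0468; DFL = €8,342,791.30 ÷ €3,851,108.30 = 2.1663.
Combined leverage = 2.0468 × 2.1663 = 4.4340.

4.43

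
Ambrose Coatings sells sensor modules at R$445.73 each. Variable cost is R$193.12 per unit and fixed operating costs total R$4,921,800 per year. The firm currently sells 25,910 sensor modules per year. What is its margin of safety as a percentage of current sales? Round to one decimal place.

Contribution margin per unit = R$445.73 − R$193.12 = R$252.61. Break-even units = R$4,921,800 ÷ R$252.61 = 19,483.79; break-even revenue = 19,483.79 × R$445.73 = R$8,684,509.38.
Actual sales revenue = 25,910 × R$445.73 = R$11,548,864.30.
Margin of safety = (R$11,548,864.30 − R$8,684,509.38) ÷ R$11,548,864.30 = 24.8%.

24.8%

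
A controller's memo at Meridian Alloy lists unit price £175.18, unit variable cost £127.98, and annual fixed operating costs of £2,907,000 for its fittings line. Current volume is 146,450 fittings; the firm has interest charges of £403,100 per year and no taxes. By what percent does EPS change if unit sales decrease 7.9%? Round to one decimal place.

-15.2%

Contribution at this volume is 146,450 × £47.20 = £6,912,440.00.
Operating income = contribution − fixed costs = £6,912,440.00 − £2,907,000 = £4,005,440.00.
After interest of £403,100.00, pre-tax earnings = £3,602,340.00.
DCL = total CM / (EBIT − I) = £6,912,440.00 / £3,602,340.00 = 1.9189.
%ΔEPS = DCL × %ΔSales = 1.9189 × -7.9% = -15.2%.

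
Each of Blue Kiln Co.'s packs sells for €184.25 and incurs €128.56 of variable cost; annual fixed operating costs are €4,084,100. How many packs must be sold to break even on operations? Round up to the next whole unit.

73,337 packs

Each unit contributes €184.25 − €128.56 = €55.69.
Break-even Q = €4,084,100 / €55.69 = 73,336.33 → 73,337 packs.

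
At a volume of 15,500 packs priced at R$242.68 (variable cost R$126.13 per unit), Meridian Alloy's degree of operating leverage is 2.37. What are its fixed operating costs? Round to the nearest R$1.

R$1,044,278

At 15,500 units, contribution = 15,500 × R$116.55 = R$1,806,525.00.
Since DOL = CM ÷ EBIT, EBIT = R$1,806,525.00 ÷ 2.37 = R$762,246.84.
And FC = contribution − EBIT = R$1,806,525.00 − R$762,246.84 = R$1,044,278.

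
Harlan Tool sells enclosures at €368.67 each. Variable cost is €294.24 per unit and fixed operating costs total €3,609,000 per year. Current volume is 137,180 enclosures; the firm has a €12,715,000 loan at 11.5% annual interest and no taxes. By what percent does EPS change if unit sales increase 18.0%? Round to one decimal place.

Total contribution margin = 137,180 × €74.43 = €10,210,307.40.
EBIT = €10,210,307.40 − €3,609,000 = €6,601,307.40.
After interest of €1,462,225.00, pre-tax earnings = €5,139,082.40.
Degree of combined leverage = contribution ÷ (EBIT − I) = €10,210,307.40 ÷ €5,139,082.40 = 1.9868.
%ΔEPS = DCL × %ΔSales = 1.9868 × +18.0% = +35.8%.

+35.8%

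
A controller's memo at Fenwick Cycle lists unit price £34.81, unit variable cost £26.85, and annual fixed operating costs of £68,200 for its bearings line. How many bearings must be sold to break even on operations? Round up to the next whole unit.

Contribution margin per unit = £34.81 − £26.85 = £7.96.
Units to break even: £68,200 ÷ £7.96 = 8,567.84, rounded up to 8,568.

8,568 bearings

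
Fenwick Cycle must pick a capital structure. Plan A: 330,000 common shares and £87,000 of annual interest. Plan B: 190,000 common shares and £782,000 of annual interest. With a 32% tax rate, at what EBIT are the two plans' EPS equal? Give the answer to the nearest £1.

Set EPS_A = EPS_B: (EBIT − £87,000)(1 − 0.32) ÷ 330,000 = (EBIT − £782,000)(1 − 0.32) ÷ 190,000.
Cancelling (1 − t) and cross-multiplying: 190,000·(EBIT − 87,000) = 330,000·(EBIT − 782,000).
Solving, EBIT = (782,000·330,000 − 87,000·190,000) / (330,000 − 190,000) = 241,530,000,000 / 140,000 = 1,725,214.29.

£1,725,214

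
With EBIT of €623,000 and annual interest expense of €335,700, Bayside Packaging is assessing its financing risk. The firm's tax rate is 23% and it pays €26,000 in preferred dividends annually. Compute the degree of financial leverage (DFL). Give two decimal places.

Interest = €335,700.00.
Pre-tax preferred-dividend burden = €26,000 ÷ (1 − 0.23) = €33,766.23.
DFL = EBIT ÷ [EBIT − I − D_p/(1−t)] = €623,000 ÷ [€623,000 − €335,700.00 − €33,766.23] = €623,000 ÷ €253,533.77 = 2.4573.

2.46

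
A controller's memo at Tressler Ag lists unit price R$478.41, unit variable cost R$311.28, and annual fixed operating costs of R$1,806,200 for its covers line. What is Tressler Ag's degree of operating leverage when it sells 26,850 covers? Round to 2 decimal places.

1.67

Contribution at this volume is 26,850 × R$167.13 = R$4,487,440.50.
Subtracting fixed costs: EBIT = R$4,487,440.50 − R$1,806,200 = R$2,681,240.50.
Degree of operating leverage = R$4,487,440.50 / R$2,681,240.50 = 1.6736.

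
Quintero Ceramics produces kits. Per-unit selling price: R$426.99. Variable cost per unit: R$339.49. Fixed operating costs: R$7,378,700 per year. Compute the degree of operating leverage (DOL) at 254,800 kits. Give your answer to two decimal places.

1.49

Total contribution margin = 254,800 × R$87.50 = R$22,295,000.00.
Subtracting fixed costs: EBIT = R$22,295,000.00 − R$7,378,700 = R$14,916,300.00.
Degree of operating leverage = R$22,295,000.00 / R$14,916,300.00 = 1.4947.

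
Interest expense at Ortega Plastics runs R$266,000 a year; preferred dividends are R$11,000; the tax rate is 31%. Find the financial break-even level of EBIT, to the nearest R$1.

Preferred dividends are paid after tax, so their pre-tax equivalent is R$11,000 ÷ (1 − 0.31) = R$15,942.03.
EPS = 0 when EBIT covers interest plus the pre-tax preferred burden: R$266,000 + R$15,942.03 = R$281,942.03.

R$281,942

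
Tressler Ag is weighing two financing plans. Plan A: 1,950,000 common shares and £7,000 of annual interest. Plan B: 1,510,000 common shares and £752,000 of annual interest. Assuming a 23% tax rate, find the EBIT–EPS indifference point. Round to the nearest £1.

Set EPS_A = EPS_B: (EBIT − £7,000)(1 − 0.23) ÷ 1,950,000 = (EBIT − £752,000)(1 − 0.23) ÷ 1,510,000.
The (1 − t) factor cancels: (EBIT − 7,000) × 1,510,000 = (EBIT − 752,000) × 1,950,000.
Solving, EBIT = (752,000·1,950,000 − 7,000·1,510,000) / (1,950,000 − 1,510,000) = 1,455,830,000,000 / 440,000 = 3,308,704.55.

£3,308,705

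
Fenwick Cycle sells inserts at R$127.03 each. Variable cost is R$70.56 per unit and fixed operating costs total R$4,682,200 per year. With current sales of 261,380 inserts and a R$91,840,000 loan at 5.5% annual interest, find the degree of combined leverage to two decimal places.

2.94

Total contribution margin = 261,380 × R$56.47 = R$14,760,128.60.
EBIT = R$14,760,128.60 − R$4,682,200 = R$10,077,928.60. Interest = R$5,051,200.00, so EBIT − I = R$5,026,728.60.
DCL = contribution ÷ (EBIT − I) = R$14,760,128.60 ÷ R$5,026,728.60 = 2.9363.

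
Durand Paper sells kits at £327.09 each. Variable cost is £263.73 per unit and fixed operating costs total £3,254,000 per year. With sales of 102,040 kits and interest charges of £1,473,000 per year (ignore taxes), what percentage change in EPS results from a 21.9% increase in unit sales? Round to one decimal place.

Total contribution margin = 102,040 × £63.36 = £6,465,254.40.
Operating income = contribution − fixed costs = £6,465,254.40 − £3,254,000 = £3,211,254.40.
Interest = £1,473,000.00, so EBIT − I = £1,738,254.40.
Degree of combined leverage = contribution ÷ (EBIT − I) = £6,465,254.40 ÷ £1,738,254.40 = 3.7194.
%ΔEPS = DCL × %ΔSales = 3.7194 × +21.9% = +81.5%.

+81.5%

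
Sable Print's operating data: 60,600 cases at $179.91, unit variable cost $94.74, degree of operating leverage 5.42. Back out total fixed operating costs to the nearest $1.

Total contribution margin = 60,600 × $85.17 = $5,161,302.00.
DOL = contribution / EBIT, so EBIT = $5,161,302.00 / 5.42 = $952,269.74.
And FC = contribution − EBIT = $5,161,302.00 − $952,269.74 = $4,209,032.

$4,209,032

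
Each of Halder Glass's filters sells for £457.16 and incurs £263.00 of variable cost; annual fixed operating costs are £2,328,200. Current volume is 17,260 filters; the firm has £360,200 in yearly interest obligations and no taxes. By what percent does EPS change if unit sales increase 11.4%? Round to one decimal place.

Contribution at this volume is 17,260 × £194.16 = £3,351,201.60.
Operating income = contribution − fixed costs = £3,351,201.60 − £2,328,200 = £1,023,001.60.
After interest of £360,200.00, pre-tax earnings = £662,801.60.
Degree of combined leverage = contribution ÷ (EBIT − I) = £3,351,201.60 ÷ £662,801.60 = 5.0561.
EPS therefore changes by 5.0561 × (+11.4%) = +57.6%.

+57.6%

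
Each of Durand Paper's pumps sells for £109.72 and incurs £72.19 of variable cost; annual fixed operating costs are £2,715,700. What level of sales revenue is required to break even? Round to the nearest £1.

£7,939,425

CM per unit = £109.72 − £72.19 = £37.53; CM ratio = £37.53 / £109.72 = 0.3421.
Break-even sales = FC ÷ CM ratio = £2,715,700 × £109.72 / £37.53 = £7,939,425.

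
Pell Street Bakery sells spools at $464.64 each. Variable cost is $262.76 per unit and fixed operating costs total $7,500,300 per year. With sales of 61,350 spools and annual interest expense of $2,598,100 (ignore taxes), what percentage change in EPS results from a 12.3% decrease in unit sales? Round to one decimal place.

-66.6%

At 61,350 units, contribution = 61,350 × $201.88 = $12,385,338.00.
Operating income = contribution − fixed costs = $12,385,338.00 − $7,500,300 = $4,885,038.00.
After interest of $2,598,100.00, pre-tax earnings = $2,286,938.00.
Degree of combined leverage = contribution ÷ (EBIT − I) = $12,385,338.00 ÷ $2,286,938.00 = 5.4157.
%ΔEPS = DCL × %ΔSales = 5.4157 × -12.3% = -66.6%.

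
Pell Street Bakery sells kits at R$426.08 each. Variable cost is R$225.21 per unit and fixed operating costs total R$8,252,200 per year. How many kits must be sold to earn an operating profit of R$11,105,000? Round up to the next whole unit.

Contribution margin per unit = R$426.08 − R$225.21 = R$200.87.
Need Q such that Q × R$200.87 − R$8,252,200 = R$11,105,000, i.e. Q = R$19,357,200 / R$200.87 = 96,366.80 → 96,367.

96,367 kits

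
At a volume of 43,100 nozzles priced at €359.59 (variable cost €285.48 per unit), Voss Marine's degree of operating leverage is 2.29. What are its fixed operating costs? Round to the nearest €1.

€1,799,320

Contribution at this volume is 43,100 × €74.11 = €3,194,141.00.
Since DOL = CM ÷ EBIT, EBIT = €3,194,141.00 ÷ 2.29 = €1,394,821.40.
And FC = contribution − EBIT = €3,194,141.00 − €1,394,821.40 = €1,799,320.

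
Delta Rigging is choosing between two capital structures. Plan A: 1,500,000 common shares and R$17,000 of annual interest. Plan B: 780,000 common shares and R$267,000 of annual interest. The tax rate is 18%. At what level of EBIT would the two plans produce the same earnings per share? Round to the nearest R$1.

Set EPS_A = EPS_B: (EBIT − R$17,000)(1 − 0.18) ÷ 1,500,000 = (EBIT − R$267,000)(1 − 0.18) ÷ 780,000.
The (1 − t) factor cancels: (EBIT − 17,000) × 780,000 = (EBIT − 267,000) × 1,500,000.
Solving, EBIT = (267,000·1,500,000 − 17,000·780,000) / (1,500,000 − 780,000) = 387,240,000,000 / 720,000 = 537,833.33.

R$537,833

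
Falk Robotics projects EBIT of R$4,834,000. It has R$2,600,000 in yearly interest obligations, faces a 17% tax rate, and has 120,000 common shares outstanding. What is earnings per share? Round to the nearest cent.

R$15.45

Pre-tax income = R$4,834,000 − R$2,600,000.00 = R$2,234,000.00.
After tax at 17%: net income = R$2,234,000.00 × 0.83 = R$1,854,220.00.
Per share: R$1,854,220.00 / 120,000 shares = R$15.45.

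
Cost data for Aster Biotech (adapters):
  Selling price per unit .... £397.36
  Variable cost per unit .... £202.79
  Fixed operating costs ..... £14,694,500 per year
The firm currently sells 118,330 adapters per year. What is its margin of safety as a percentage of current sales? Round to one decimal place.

36.2%

Each unit contributes £397.36 − £202.79 = £194.57. Break-even units = £14,694,500 ÷ £194.57 = 75,522.95; break-even revenue = 75,522.95 × £397.36 = £30,009,798.63.
Current sales = 118,330 × £397.36 = £47,019,608.80.
Margin of safety = (£47,019,608.80 − £30,009,798.63) ÷ £47,019,608.80 = 36.2%.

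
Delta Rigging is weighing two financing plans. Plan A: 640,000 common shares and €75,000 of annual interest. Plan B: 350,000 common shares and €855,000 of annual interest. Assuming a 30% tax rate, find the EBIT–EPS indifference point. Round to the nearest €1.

Set EPS_A = EPS_B: (EBIT − €75,000)(1 − 0.30) ÷ 640,000 = (EBIT − €855,000)(1 − 0.30) ÷ 350,000.
Cancelling (1 − t) and cross-multiplying: 350,000·(EBIT − 75,000) = 640,000·(EBIT − 855,000).
Solving, EBIT = (855,000·640,000 − 75,000·350,000) / (640,000 − 350,000) = 520,950,000,000 / 290,000 = 1,796,379.31.

€1,796,379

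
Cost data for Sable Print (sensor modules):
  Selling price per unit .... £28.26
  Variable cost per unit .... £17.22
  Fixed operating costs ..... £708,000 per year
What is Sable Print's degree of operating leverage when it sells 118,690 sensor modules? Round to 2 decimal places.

Total contribution margin = 118,690 × £11.04 = £1,310,337.60.
Subtracting fixed costs: EBIT = £1,310,337.60 − £708,000 = £602,337.60.
DOL = contribution ÷ EBIT = £1,310,337.60 ÷ £602,337.60 = 2.1754.

2.18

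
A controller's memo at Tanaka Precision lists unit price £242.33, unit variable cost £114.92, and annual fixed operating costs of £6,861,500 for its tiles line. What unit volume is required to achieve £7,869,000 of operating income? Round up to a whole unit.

115,615 tiles

Unit CM = price − variable cost = £242.33 − £114.92 = £127.41.
Required volume = (fixed costs + target profit) ÷ CM = (£6,861,500 + £7,869,000) ÷ £127.41 = 115,614.94, so 115,615 tiles.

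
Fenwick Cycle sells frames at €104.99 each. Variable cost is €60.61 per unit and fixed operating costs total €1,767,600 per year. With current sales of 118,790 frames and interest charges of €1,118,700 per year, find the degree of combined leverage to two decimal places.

Total contribution margin = 118,790 × €44.38 = €5,271,900.20.
Operating income = contribution − fixed costs = €5,271,900.20 − €1,767,600 = €3,504,300.20. Interest = €1,118,700.00, so EBIT − I = €2,385,600.20.
Degree of total leverage = total CM / (EBIT − interest) = €5,271,900.20 / €2,385,600.20 = 2.2099.

2.21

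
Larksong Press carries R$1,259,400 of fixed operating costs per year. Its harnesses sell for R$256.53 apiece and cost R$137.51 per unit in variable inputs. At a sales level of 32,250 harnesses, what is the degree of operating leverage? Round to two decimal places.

1.49

Contribution at this volume is 32,250 × R$119.02 = R$3,838,395.00.
EBIT = R$3,838,395.00 − R$1,259,400 = R$2,578,995.00.
Degree of operating leverage = R$3,838,395.00 / R$2,578,995.00 = 1.4883.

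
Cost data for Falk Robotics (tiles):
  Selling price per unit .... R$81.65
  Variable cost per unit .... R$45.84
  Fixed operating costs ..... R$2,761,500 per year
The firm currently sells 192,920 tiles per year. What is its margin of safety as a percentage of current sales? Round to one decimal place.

Each unit contributes R$81.65 − R$45.84 = R$35.81. Break-even units = R$2,761,500 ÷ R$35.81 = 77,115.33; break-even revenue = 77,115.33 × R$81.65 = R$6,296,466.77.
Actual sales revenue = 192,920 × R$81.65 = R$15,751,918.00.
Margin of safety = (R$15,751,918.00 − R$6,296,466.77) ÷ R$15,751,918.00 = 60.0%.

60.0%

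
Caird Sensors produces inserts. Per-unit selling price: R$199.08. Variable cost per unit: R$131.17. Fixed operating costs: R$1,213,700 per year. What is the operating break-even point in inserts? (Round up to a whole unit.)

17,873 inserts

Contribution margin per unit = R$199.08 − R$131.17 = R$67.91.
Break-even Q = R$1,213,700 / R$67.91 = 17,872.18 → 17,873 inserts.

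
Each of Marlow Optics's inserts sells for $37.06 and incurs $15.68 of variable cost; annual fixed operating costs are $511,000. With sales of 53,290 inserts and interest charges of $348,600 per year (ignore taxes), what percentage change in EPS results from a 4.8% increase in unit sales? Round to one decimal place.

+19.5%

Total contribution margin = 53,290 × $21.38 = $1,139,340.20.
EBIT = $1,139,340.20 − $511,000 = $628,340.20.
Interest = $348,600.00, so EBIT − I = $279,740.20.
Degree of combined leverage = contribution ÷ (EBIT − I) = $1,139,340.20 ÷ $279,740.20 = 4.0729.
EPS therefore changes by 4.0729 × (+4.8%) = +19.5%.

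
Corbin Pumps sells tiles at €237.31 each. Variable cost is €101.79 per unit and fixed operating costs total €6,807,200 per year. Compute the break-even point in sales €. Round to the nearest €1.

€11,920,135

CM per unit = €237.31 − €101.79 = €135.52; CM ratio = €135.52 / €237.31 = 0.5711.
Break-even revenue = fixed costs × price ÷ CM = €6,807,200 × €237.31 ÷ €135.52 = €11,920,135.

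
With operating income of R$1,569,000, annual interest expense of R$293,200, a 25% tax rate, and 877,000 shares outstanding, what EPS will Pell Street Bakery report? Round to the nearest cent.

R$1.09

Pre-tax income = R$1,569,000 − R$293,200.00 = R$1,275,800.00.
Net income = R$1,275,800.00 × (1 − 0.25) = R$956,850.00.
EPS = R$956,850.00 ÷ 877,000 = R$1.09.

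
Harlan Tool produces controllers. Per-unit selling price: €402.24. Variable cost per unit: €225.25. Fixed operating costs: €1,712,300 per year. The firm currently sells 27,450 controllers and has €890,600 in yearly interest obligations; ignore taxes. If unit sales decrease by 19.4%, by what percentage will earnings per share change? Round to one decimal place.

At 27,450 units, contribution = 27,450 × €176.99 = €4,858,375.50.
EBIT = €4,858,375.50 − €1,712,300 = €3,146,075.50.
After interest of €890,600.00, pre-tax earnings = €2,255,475.50.
Degree of combined leverage = contribution ÷ (EBIT − I) = €4,858,375.50 ÷ €2,255,475.50 = 2.1540.
EPS therefore changes by 2.1540 × (-19.4%) = -41.8%.

-41.8%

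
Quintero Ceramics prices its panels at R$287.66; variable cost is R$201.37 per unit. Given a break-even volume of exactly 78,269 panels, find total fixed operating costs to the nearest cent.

R$6,753,832.01

Contribution margin per unit = R$287.66 − R$201.37 = R$86.29.
Fixed costs = break-even units × CM = 78,269 × R$86.29 = R$6,753,832.01.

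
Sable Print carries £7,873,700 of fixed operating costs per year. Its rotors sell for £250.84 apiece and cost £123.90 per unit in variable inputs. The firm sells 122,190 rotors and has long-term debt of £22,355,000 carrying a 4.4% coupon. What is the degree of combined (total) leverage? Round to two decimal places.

2.33

Contribution at this volume is 122,190 × £126.94 = £15,510,798.60.
Operating income = contribution − fixed costs = £15,510,798.60 − £7,873,700 = £7,637,098.60. Interest = £983,620.00, so EBIT − I = £6,653,478.60.
Degree of total leverage = total CM / (EBIT − interest) = £15,510,798.60 / £6,653,478.60 = 2.3312.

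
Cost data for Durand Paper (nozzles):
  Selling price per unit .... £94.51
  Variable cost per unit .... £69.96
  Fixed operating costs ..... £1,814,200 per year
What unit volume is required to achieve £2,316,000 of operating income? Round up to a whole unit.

Contribution margin per unit = £94.51 − £69.96 = £24.55.
Required volume = (fixed costs + target profit) ÷ CM = (£1,814,200 + £2,316,000) ÷ £24.55 = 168,236.25, so 168,237 nozzles.

168,237 nozzles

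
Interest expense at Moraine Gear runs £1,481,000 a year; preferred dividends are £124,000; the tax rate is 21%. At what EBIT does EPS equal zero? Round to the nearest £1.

Grossing the preferred dividend up to pre-tax terms: £124,000 / (1 − 0.21) = £156,962.03.
Financial break-even EBIT = interest + D_p ÷ (1 − t) = £1,481,000 + £156,962.03 = £1,637,962.03.

£1,637,962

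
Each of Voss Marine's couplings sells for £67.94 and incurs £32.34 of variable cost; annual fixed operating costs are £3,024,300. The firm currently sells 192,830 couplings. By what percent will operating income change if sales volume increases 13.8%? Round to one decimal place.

Contribution at this volume is 192,830 × £35.60 = £6,864,748.00.
Subtracting fixed costs: EBIT = £6,864,748.00 − £3,024,300 = £3,840,448.00.
Degree of operating leverage = £6,864,748.00 / £3,840,448.00 = 1.7875.
Operating income changes by 1.7875 × +13.8% = +24.7%.

+24.7%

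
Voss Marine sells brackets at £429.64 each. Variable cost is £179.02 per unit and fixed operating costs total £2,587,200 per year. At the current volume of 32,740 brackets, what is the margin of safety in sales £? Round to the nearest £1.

Unit CM = price − variable cost = £429.64 − £179.02 = £250.62. Break-even units = £2,587,200 ÷ £250.62 = 10,323.20; break-even revenue = 10,323.20 × £429.64 = £4,435,258.99.
Actual sales revenue = 32,740 × £429.64 = £14,066,413.60.
Margin of safety = £14,066,413.60 − £4,435,258.99 = £9,631,155.

£9,631,155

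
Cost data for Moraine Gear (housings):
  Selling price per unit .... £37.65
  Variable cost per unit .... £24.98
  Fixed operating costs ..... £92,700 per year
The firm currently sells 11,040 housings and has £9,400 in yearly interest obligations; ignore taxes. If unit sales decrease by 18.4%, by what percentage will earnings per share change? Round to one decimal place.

Contribution at this volume is 11,040 × £12.67 = £139,876.80.
EBIT = £139,876.80 − £92,700 = £47,176.80.
Interest = £9,400.00, so EBIT − I = £37,776.80.
Degree of combined leverage = contribution ÷ (EBIT − I) = £139,876.80 ÷ £37,776.80 = 3.7027.
EPS therefore changes by 3.7027 × (-18.4%) = -68.1%.

-68.1%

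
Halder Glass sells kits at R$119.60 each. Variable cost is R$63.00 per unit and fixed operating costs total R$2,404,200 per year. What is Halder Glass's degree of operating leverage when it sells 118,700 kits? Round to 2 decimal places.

1.56

Contribution at this volume is 118,700 × R$56.60 = R$6,718,420.00.
Operating income = contribution − fixed costs = R$6,718,420.00 − R$2,404,200 = R$4,314,220.00.
Degree of operating leverage = R$6,718,420.00 / R$4,314,220.00 = 1.5573.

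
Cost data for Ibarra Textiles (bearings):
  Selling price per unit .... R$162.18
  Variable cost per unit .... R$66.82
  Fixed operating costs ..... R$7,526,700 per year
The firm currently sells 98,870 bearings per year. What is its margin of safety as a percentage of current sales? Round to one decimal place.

20.2%

Each unit contributes R$162.18 − R$66.82 = R$95.36. Break-even units = R$7,526,700 ÷ R$95.36 = 78,929.32; break-even revenue = 78,929.32 × R$162.18 = R$12,800,757.19.
Actual sales revenue = 98,870 × R$162.18 = R$16,034,736.60.
Margin of safety = (R$16,034,736.60 − R$12,800,757.19) ÷ R$16,034,736.60 = 20.2%.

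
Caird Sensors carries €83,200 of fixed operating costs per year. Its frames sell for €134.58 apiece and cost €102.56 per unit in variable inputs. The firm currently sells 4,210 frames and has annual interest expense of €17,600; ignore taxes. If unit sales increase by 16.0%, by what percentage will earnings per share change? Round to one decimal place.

Contribution at this volume is 4,210 × €32.02 = €134,804.20.
Subtracting fixed costs: EBIT = €134,804.20 − €83,200 = €51,604.20.
Interest = €17,600.00, so EBIT − I = €34,004.20.
Degree of combined leverage = contribution ÷ (EBIT − I) = €134,804.20 ÷ €34,004.20 = 3.9643.
EPS therefore changes by 3.9643 × (+16.0%) = +63.4%.

+63.4%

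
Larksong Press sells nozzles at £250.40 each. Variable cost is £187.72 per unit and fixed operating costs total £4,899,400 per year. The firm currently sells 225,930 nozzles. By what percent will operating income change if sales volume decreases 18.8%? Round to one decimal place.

-28.7%

Total contribution margin = 225,930 × £62.68 = £14,161,292.40.
Subtracting fixed costs: EBIT = £14,161,292.40 − £4,899,400 = £9,261,892.40.
DOL = contribution ÷ EBIT = £14,161,292.40 ÷ £9,261,892.40 = 1.5290.
So EBIT moves 1.5290 × (-18.8%) = -28.7%.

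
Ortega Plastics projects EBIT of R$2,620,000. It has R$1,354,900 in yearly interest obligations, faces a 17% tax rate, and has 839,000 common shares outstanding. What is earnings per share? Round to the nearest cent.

Pre-tax income = R$2,620,000 − R$1,354,900.00 = R$1,265,100.00.
Net income = R$1,265,100.00 × (1 − 0.17) = R$1,050,033.00.
Per share: R$1,050,033.00 / 839,000 shares = R$1.25.

R$1.25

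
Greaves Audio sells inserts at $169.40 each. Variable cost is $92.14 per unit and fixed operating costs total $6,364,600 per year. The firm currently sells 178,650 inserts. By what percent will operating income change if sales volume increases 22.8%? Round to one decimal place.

At 178,650 units, contribution = 178,650 × $77.26 = $13,802,499.00.
Operating income = contribution − fixed costs = $13,802,499.00 − $6,364,600 = $7,437,899.00.
DOL = contribution ÷ EBIT = $13,802,499.00 ÷ $7,437,899.00 = 1.8557.
So EBIT moves 1.8557 × (+22.8%) = +42.3%.

+42.3%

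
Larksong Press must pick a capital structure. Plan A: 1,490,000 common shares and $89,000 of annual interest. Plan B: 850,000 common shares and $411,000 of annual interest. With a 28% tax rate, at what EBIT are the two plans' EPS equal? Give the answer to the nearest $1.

At indifference, (EBIT − 89,000)(1 − t)/1,490,000 = (EBIT − 411,000)(1 − t)/850,000.
Cancelling (1 − t) and cross-multiplying: 850,000·(EBIT − 89,000) = 1,490,000·(EBIT − 411,000).
EBIT × (1,490,000 − 850,000) = 411,000 × 1,490,000 − 89,000 × 850,000 = 536,740,000,000, so EBIT = 536,740,000,000 ÷ 640,000 = 838,656.25.

$838,656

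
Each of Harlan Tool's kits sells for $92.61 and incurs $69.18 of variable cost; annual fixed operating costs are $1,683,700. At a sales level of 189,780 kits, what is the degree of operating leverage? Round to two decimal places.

Contribution at this volume is 189,780 × $23.43 = $4,446,545.40.
Subtracting fixed costs: EBIT = $4,446,545.40 − $1,683,700 = $2,762,845.40.
DOL = contribution ÷ EBIT = $4,446,545.40 ÷ $2,762,845.40 = 1.6094.

1.61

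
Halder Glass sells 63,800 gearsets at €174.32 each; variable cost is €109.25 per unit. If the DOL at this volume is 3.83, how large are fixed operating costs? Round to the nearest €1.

Contribution at this volume is 63,800 × €65.07 = €4,151,466.00.
DOL = contribution / EBIT, so EBIT = €4,151,466.00 / 3.83 = €1,083,933.68.
Fixed costs = CM − EBIT = €4,151,466.00 − €1,083,933.68 = €3,067,532.

€3,067,532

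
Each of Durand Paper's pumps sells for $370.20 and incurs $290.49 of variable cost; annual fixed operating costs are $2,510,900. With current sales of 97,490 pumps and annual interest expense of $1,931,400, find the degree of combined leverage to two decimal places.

2.33

At 97,490 units, contribution = 97,490 × $79.71 = $7,770,927.90.
EBIT = $7,770,927.90 − $2,510,900 = $5,260,027.90. Interest = $1,931,400.00.
DOL = $7,770,927.90 ÷ $5,260,027.90 = 1.4774; DFL = $5,260,027.90 ÷ $3,328,627.90 = 1.5802.
DCL = DOL × DFL = 1.4774 × 1.5802 = 2.3346.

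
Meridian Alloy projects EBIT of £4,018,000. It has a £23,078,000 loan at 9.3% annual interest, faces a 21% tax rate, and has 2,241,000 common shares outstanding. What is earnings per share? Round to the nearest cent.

£0.66

Interest = £2,146,254.00, so EBT = £4,018,000 − £2,146,254.00 = £1,871,746.00.
After tax at 21%: net income = £1,871,746.00 × 0.79 = £1,478,679.34.
EPS = £1,478,679.34 ÷ 2,241,000 = £0.66.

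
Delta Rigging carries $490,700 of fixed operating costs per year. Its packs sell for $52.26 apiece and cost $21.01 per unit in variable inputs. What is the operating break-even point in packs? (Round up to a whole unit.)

Each unit contributes $52.26 − $21.01 = $31.25.
Break-even Q = $490,700 / $31.25 = 15,702.40 → 15,703 packs.

15,703 packs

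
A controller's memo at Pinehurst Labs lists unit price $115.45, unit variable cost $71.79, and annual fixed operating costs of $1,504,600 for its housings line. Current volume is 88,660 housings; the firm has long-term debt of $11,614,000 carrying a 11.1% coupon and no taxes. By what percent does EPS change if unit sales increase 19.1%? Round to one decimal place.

Contribution at this volume is 88,660 × $43.66 = $3,870,895.60.
Operating income = contribution − fixed costs = $3,870,895.60 − $1,504,600 = $2,366,295.60.
Interest = $1,289,154.00, so EBIT − I = $1,077,141.60.
DCL = total CM / (EBIT − I) = $3,870,895.60 / $1,077,141.60 = 3.5937.
%ΔEPS = DCL × %ΔSales = 3.5937 × +19.1% = +68.6%.

+68.6%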